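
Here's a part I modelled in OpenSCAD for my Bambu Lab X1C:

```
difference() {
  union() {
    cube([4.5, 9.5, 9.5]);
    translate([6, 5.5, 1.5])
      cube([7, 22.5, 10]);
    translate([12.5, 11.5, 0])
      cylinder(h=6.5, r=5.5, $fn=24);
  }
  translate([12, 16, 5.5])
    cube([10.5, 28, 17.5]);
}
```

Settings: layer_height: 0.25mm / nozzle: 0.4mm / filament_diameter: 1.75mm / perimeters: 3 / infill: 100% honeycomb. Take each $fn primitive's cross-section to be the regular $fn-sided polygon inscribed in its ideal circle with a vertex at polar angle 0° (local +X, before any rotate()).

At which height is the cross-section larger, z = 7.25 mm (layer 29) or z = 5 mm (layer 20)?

layer 20 (z = 5 mm)

Layer 29 (z = 7.25): the cube is present — its section is the full 4.5×9.5 rectangle (area 42.75 mm²); the cube at (6, 5.5) (footprint 7×22.5) is included at this height (area 157.50 mm²); the cylinder at (12.5, 11.5) is absent (z outside [0, 6.5]); Merging all regions: the 2 present regions are separate (no shared area or edge), so areas and boundary lengths simply add and each stays a separate island — area = 200.25 mm²; the 10.5×28 cube at (12, 16) contributes its full rectangle (area 294.00 mm²); After the difference (first − rest): starting from that combined region (200.25 mm²), the 10.5×28 cube at (12, 16) partially overlaps it — only the 12.00 mm² overlap (of its 294.00 mm²) is removed, clipping the outline — area = 188.25 mm². So its area = 188.25 mm². Layer 20 (z = 5): the cube is present — its section is the full 4.5×9.5 rectangle (area 42.75 mm²); the cube at (6, 5.5) is present — its section is the full 7×22.5 rectangle (area 157.50 mm²); the cylinder at (12.5, 11.5): section is a regular 24-gon, circumradius r=5.5 (area = (24/2)·5.500²·sin(360°/24) = 93.95 mm²); Taking the union: the regions partially overlap — summed areas 294.20 mm² minus the doubly-counted overlap 52.44 mm² gives 241.76 mm² — area = 241.76 mm²; the cube at (12, 16) is not intersected at this z (z outside [5.5, 23]); Taking the first minus the rest: none of the subtracted shapes is present at this height, so the result so far is unchanged — area = 241.76 mm². So its area = 241.76 mm². Layer 20 is larger (241.76 vs 188.25 mm²).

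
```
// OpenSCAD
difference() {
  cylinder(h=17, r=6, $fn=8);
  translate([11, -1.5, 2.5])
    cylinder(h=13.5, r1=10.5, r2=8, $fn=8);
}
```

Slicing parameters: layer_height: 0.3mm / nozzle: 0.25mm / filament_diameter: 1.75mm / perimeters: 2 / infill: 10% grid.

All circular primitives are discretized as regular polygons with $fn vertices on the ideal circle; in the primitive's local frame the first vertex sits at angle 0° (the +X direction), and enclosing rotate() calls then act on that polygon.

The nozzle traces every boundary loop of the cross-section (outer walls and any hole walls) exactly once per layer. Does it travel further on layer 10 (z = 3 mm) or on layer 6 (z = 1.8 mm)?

Layer 10 (z = 3): the cylinder: section is a regular 8-gon, circumradius r=6 (perimeter = 2·8·6.000·sin(180°/8) = 36.74 mm); the cone at (11, -1.5) contributes a regular 8-gon of circumradius 10.407 (interpolated between r1=10.5 and r2=8 at t=0.037) (perimeter = 2·8·10.407·sin(180°/8) = 63.72 mm); Subtracting the remaining from the first: starting from the r=6 cylinder, the cone at (11, -1.5) partially overlaps it — only the 31.44 mm² overlap (of its 306.36 mm²) is removed, clipping the outline — boundary = 34.69 mm. So its perimeter = 34.69 mm. Layer 6 (z = 1.8): the r=6 cylinder gives a regular 8-gon of circumradius 6 (constant along its height) (perimeter = 2·8·6.000·sin(180°/8) = 36.74 mm); the cone at (11, -1.5) does not reach this height (z outside [2.5, 16]); After the difference (first − rest): none of the subtracted shapes is present at this height, so the r=6 cylinder is unchanged — boundary = 36.74 mm. So its perimeter = 36.74 mm. Layer 6 is larger (36.74 vs 34.69 mm).

layer 6 (z = 1.8 mm)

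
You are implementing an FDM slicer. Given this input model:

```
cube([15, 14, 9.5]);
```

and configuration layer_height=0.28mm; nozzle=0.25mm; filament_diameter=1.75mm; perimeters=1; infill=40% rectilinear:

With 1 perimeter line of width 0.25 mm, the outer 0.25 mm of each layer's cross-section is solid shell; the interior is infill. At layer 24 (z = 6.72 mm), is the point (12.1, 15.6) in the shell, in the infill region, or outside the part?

outside

At z = 6.72 mm: the 15×14 cube contributes its full rectangle. Overall, the cross-section is a single solid region. The nearest boundary edge runs (15.00, 14.00)→(0.00, 14.00); distance from the point to it = 1.60 mm. The point is not inside any of the regions above, so it lies outside the cross-section (1.60 mm from the nearest boundary).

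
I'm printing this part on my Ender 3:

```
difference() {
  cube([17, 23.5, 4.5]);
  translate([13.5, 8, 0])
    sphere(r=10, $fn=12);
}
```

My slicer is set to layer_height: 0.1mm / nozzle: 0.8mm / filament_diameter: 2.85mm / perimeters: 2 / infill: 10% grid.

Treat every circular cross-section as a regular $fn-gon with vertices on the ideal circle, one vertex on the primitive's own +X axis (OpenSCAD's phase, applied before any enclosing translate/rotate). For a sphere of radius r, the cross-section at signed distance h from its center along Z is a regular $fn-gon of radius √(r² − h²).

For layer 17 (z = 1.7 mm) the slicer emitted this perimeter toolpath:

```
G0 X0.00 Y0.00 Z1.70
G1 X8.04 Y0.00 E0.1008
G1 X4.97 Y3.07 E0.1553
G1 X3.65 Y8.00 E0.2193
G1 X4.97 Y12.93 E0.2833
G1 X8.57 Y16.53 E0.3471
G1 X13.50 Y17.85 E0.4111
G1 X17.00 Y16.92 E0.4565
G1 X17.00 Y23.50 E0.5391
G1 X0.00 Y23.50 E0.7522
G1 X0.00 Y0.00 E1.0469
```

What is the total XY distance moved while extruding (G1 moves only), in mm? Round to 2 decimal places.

Sum the Euclidean lengths of each G1 segment: total = 83.49 mm.

83.49 mm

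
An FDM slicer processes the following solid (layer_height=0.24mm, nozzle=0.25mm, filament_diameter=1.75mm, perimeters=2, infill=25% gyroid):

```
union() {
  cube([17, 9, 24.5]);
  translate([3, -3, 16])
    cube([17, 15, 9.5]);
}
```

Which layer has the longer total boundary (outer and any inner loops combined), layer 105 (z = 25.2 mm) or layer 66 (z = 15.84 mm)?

Layer 105 (z = 25.2): the cube is absent (z outside [0, 24.5]); the cube at (3, -3) (footprint 17×15) is included at this height (perimeter 64.00 mm); Taking the union: only the 17×15 cube at (3, -3) is present, so the union is just that shape — boundary = 64.00 mm. So its perimeter = 64.00 mm. Layer 66 (z = 15.84): the cube is present — its section is the full 17×9 rectangle (perimeter 52.00 mm); the cube at (3, -3) is not intersected at this z (z outside [16, 25.5]); Merging all regions: only the 17×9 cube is present, so the union is just that shape — boundary = 52.00 mm. So its perimeter = 52.00 mm. Layer 105 is larger (64.00 vs 52.00 mm).

layer 105 (z = 25.2 mm)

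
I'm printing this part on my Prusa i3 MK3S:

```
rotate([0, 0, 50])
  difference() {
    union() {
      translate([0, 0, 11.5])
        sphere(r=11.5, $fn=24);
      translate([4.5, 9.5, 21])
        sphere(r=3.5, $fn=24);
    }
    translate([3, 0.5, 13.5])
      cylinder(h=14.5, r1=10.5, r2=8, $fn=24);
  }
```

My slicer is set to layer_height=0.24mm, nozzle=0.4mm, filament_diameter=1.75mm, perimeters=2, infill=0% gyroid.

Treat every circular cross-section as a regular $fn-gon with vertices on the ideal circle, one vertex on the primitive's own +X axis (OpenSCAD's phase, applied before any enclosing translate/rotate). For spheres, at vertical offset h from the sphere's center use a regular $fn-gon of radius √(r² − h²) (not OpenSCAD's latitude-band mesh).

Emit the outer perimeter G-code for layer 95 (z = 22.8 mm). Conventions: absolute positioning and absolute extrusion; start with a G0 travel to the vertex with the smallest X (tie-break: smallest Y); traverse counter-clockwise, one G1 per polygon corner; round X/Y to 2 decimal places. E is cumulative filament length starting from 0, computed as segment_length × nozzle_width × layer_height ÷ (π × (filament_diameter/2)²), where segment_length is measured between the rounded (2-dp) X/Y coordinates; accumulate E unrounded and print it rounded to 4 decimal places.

At z = 22.8 mm: the sphere: section is a regular 24-gon, circumradius = √(r²−h²) = √(11.5²−11.3²) = 2.135; the r=3.5 sphere at (4.5, 9.5) slices to a regular 24-gon of circumradius 3.002 (√(r²−h²) with h=1.8 from center); Combining (union): the 2 present regions are separate (no shared area or edge), so areas and boundary lengths simply add and each stays a separate island — 2 connected regions; the cone at (3, 0.5) (r1=10.5→r2=8) has section circumradius 8.897 here — a regular 24-gon; Subtracting the remaining from the first: starting from that combined region, the cone at (3, 0.5) partially overlaps it — only the 25.51 mm² overlap (of its 245.82 mm²) is removed, clipping the outline — 1 connected region; (whole slice rotated 50° about Z — lengths, areas and connectivity unchanged). The outline is a single polygon with 18 vertices. Extrusion per mm of travel: 0.4 × 0.24 / (π × 0.875²) = 0.039912. Accumulating E over each segment gives final E = 0.6717.

G0 X-7.38 Y9.29 Z22.80
G1 X-7.21 Y8.53 E0.0311
G1 X-6.84 Y7.83 E0.0627
G1 X-6.31 Y7.25 E0.0940
G1 X-6.06 Y7.09 E0.1059
G1 X-5.27 Y8.34 E0.1649
G1 X-3.56 Y9.91 E0.2576
G1 X-1.71 Y10.87 E0.3407
G1 X-1.93 Y11.28 E0.3593
G1 X-2.46 Y11.85 E0.3904
G1 X-3.12 Y12.27 E0.4216
G1 X-3.86 Y12.51 E0.4527
G1 X-4.65 Y12.54 E0.4842
G1 X-5.41 Y12.37 E0.5153
G1 X-6.11 Y12.01 E0.5467
G1 X-6.68 Y11.48 E0.5778
G1 X-7.11 Y10.82 E0.6092
G1 X-7.34 Y10.07 E0.6405
G1 X-7.38 Y9.29 E0.6717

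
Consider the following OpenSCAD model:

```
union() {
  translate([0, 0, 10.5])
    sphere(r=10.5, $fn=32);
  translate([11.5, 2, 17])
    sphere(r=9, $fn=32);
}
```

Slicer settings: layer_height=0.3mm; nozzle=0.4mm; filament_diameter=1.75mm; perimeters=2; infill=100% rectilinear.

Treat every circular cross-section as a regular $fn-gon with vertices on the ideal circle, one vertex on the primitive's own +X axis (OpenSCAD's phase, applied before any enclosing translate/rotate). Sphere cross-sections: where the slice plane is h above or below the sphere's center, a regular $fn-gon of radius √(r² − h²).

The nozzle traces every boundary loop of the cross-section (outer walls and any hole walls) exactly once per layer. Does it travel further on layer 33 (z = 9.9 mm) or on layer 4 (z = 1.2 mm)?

layer 33 (z = 9.9 mm)

Layer 33 (z = 9.9): the sphere: section is a regular 32-gon, circumradius = √(r²−h²) = √(10.5²−0.6²) = 10.483 (perimeter = 2·32·10.483·sin(180°/32) = 65.76 mm); the r=9 sphere at (11.5, 2) contributes a regular 32-gon of circumradius √(9²−7.1²) = 5.531 (perimeter = 2·32·5.531·sin(180°/32) = 34.70 mm); Taking the union: the regions partially overlap (shared area 29.78 mm²), so the edge portions inside another operand are dropped and the merged outline is re-measured after clipping — boundary = 77.96 mm. So its perimeter = 77.96 mm. Layer 4 (z = 1.2): the sphere: section is a regular 32-gon, circumradius = √(r²−h²) = √(10.5²−9.3²) = 4.874 (perimeter = 2·32·4.874·sin(180°/32) = 30.58 mm); the sphere at (11.5, 2) does not reach this height (|z−center|=15.800 > r=9); Merging all regions: only the r=10.5 sphere is present, so the union is just that shape — boundary = 30.58 mm. So its perimeter = 30.58 mm. Layer 33 is larger (77.96 vs 30.58 mm).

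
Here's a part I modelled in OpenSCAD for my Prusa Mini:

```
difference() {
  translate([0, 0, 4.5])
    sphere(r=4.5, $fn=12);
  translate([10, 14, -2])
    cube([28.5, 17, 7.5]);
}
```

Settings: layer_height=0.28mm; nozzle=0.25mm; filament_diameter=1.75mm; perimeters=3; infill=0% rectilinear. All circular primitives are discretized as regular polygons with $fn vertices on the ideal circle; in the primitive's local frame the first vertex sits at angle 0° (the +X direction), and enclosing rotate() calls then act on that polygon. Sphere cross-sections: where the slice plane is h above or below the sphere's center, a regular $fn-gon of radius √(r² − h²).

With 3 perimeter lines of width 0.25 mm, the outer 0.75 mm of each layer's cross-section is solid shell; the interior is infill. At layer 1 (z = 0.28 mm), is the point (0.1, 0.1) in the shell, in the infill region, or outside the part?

infill

At z = 0.28 mm: the r=4.5 sphere contributes a regular 12-gon of circumradius √(4.5²−4.22²) = 1.563; the 28.5×17 cube at (10, 14) contributes its full rectangle; Taking the first minus the rest: starting from the r=4.5 sphere, the 28.5×17 cube at (10, 14) misses the remaining region (no effect) — 1 connected region. Overall, the cross-section is a single solid region. The nearest boundary edge runs (0.78, 1.35)→(1.35, 0.78); distance from the point to it = 1.37 mm. The point is inside the cross-section and 1.37 mm from the nearest boundary — more than the 0.75 mm shell width (3 × 0.25), so it's in the infill interior.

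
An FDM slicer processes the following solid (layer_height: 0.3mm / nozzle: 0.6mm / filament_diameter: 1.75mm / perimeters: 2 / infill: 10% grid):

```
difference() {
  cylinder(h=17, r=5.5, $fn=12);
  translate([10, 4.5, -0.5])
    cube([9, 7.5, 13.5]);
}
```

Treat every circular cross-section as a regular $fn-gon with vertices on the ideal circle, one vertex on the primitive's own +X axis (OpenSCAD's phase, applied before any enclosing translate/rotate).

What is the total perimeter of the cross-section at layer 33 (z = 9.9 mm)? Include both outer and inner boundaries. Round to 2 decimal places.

At z = 9.9 mm: the r=5.5 cylinder gives a regular 12-gon of circumradius 5.5 (constant along its height) (perimeter = 2·12·5.500·sin(180°/12) = 34.16 mm); the 9×7.5 cube at (10, 4.5) contributes its full rectangle (perimeter 33.00 mm); After the difference (first − rest): starting from the r=5.5 cylinder, the 9×7.5 cube at (10, 4.5) misses the remaining region (no effect) — boundary = 34.16 mm. Overall, the cross-section is a single solid region. Total boundary length (outer) = 34.16 mm.

34.16 mm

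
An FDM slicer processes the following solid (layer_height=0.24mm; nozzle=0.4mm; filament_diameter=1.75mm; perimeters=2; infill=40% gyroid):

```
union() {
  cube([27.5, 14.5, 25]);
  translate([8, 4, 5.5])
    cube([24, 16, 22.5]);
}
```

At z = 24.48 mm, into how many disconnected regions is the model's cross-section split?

At z = 24.48 mm: the cube (footprint 27.5×14.5) is included at this height; the cube at (8, 4) is present — its section is the full 24×16 rectangle; Combining (union): the regions partially overlap (shared area 204.75 mm²), so overlapping operands fuse into one piece — 1 connected region. The result has 1 disconnected region.

1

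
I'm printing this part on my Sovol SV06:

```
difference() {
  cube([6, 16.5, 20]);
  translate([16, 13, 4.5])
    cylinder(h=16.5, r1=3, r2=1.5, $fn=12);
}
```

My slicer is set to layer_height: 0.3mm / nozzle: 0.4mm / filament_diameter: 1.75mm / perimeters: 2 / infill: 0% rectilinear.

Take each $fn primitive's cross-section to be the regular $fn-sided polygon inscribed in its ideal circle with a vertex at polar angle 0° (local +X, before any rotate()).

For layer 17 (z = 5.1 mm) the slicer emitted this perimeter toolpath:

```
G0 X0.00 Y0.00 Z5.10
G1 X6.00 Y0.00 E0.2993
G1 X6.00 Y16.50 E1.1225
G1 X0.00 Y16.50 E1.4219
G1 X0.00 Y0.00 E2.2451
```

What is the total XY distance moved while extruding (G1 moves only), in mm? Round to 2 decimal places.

45.00 mm

Sum the Euclidean lengths of each G1 segment: total = 45.00 mm.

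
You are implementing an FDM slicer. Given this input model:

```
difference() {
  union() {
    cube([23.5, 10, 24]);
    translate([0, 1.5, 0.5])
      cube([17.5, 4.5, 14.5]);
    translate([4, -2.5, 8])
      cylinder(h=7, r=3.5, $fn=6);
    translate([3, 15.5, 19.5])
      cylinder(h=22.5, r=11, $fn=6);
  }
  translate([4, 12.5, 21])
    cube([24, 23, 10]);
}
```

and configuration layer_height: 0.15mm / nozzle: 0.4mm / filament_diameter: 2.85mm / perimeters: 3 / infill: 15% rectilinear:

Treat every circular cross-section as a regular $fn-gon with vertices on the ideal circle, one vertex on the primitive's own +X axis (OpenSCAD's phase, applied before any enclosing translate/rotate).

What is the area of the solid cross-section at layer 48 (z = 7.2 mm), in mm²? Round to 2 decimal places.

235.00 mm²

At z = 7.2 mm: the cube is present — its section is the full 23.5×10 rectangle (area 235.00 mm²); the cube at (0, 1.5) (footprint 17.5×4.5) is included at this height (area 78.75 mm²); the cylinder at (4, -2.5) does not reach this height (z outside [8, 15]); the cylinder at (3, 15.5) is absent (z outside [19.5, 42]); Taking the union: the 17.5×4.5 cube at (0, 1.5) lies entirely inside the 23.5×10 cube, so the union is just the 23.5×10 cube — area = 235.00 mm²; the cube at (4, 12.5) is absent (z outside [21, 31]); After the difference (first − rest): none of the subtracted shapes is present at this height, so the result so far is unchanged — area = 235.00 mm². Overall, the cross-section is a single solid region. Net area = 235.00 mm².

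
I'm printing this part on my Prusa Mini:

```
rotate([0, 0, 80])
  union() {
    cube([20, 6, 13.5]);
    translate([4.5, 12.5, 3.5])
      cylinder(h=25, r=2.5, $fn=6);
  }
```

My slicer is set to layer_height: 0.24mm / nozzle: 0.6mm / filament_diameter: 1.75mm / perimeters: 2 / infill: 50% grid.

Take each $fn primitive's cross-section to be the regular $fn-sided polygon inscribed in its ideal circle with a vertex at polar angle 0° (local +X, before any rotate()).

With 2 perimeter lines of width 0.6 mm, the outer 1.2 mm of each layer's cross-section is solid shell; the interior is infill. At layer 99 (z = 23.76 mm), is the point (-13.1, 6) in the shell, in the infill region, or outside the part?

At z = 23.76 mm: the cube does not reach this height (z outside [0, 13.5]); the cylinder at (4.5, 12.5): section is a regular 6-gon, circumradius r=2.5; Combining (union): only the r=2.5 cylinder at (4.5, 12.5) is present, so the union is just that shape — 1 connected region; (rotated 80° about Z; rotation is an isometry so areas/perimeters/island counts are preserved). Overall, the cross-section is a single solid region. Undo the 80° rotation: the query point maps to (3.634, 13.943) in the un-rotated model frame. The nearest boundary edge runs (3.25, 14.67)→(2.00, 12.50); distance from the point to it = 0.69 mm. The point is inside the cross-section, 0.69 mm from the nearest boundary — within the 1.2 mm shell band (2 × 0.6).

shell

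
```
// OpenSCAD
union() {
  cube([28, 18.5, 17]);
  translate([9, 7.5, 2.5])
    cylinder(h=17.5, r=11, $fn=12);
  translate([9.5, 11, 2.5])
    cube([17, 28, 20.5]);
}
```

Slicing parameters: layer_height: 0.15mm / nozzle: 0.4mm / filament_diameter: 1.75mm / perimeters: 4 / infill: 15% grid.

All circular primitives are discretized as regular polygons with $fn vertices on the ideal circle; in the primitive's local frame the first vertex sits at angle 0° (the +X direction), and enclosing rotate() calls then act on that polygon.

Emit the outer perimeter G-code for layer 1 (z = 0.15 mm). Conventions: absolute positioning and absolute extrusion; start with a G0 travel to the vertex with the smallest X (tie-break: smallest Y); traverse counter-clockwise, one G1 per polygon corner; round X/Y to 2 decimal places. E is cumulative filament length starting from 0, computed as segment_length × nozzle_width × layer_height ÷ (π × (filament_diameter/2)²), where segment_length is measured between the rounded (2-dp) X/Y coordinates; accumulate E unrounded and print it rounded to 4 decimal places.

G0 X0.00 Y0.00 Z0.15
G1 X28.00 Y0.00 E0.6985
G1 X28.00 Y18.50 E1.1599
G1 X0.00 Y18.50 E1.8584
G1 X0.00 Y0.00 E2.3199

At z = 0.15 mm: the 28×18.5 cube contributes its full rectangle; the cylinder at (9, 7.5) is absent (z outside [2.5, 20]); the cube at (9.5, 11) does not reach this height (z outside [2.5, 23]); Merging all regions: only the 28×18.5 cube is present, so the union is just that shape — 1 connected region. The outline is a single polygon with 4 vertices. Extrusion per mm of travel: 0.4 × 0.15 / (π × 0.875²) = 0.024945. Accumulating E over each segment gives final E = 2.3199.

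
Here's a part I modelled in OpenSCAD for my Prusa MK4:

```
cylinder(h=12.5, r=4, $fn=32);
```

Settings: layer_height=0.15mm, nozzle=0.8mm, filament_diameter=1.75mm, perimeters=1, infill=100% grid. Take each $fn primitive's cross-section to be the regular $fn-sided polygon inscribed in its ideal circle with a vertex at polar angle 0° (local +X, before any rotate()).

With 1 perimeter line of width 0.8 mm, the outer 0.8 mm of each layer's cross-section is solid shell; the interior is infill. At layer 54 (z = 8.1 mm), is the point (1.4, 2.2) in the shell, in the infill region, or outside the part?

At z = 8.1 mm: the r=4 cylinder contributes a regular 32-gon of circumradius 4. Overall, the cross-section is a single solid region. The nearest boundary edge runs (2.22, 3.33)→(1.53, 3.70); distance from the point to it = 1.38 mm. The point is inside the cross-section and 1.38 mm from the nearest boundary — more than the 0.8 mm shell width (1 × 0.8), so it's in the infill interior.

infill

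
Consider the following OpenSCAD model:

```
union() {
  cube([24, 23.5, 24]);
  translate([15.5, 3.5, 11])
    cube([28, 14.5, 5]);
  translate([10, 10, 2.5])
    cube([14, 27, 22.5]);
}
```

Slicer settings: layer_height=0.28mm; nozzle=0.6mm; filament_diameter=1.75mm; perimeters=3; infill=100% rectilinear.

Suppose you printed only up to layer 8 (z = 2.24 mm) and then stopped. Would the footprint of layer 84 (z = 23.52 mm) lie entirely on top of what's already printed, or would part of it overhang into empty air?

part overhangs

Compare the two slices. At z = 2.24: the cube is present — its section is the full 24×23.5 rectangle (area 564.00 mm²); the cube at (15.5, 3.5) is not intersected at this z (z outside [11, 16]); the cube at (10, 10) is not intersected at this z (z outside [2.5, 25]); Taking the union: only the 24×23.5 cube is present, so the union is just that shape — area = 564.00 mm². At z = 23.52: the 24×23.5 cube contributes its full rectangle (area 564.00 mm²); the cube at (15.5, 3.5) is not intersected at this z (z outside [11, 16]); the 14×27 cube at (10, 10) contributes its full rectangle (area 378.00 mm²); Merging all regions: the regions partially overlap — summed areas 942.00 mm² minus the doubly-counted overlap 189.00 mm² gives 753.00 mm² — area = 753.00 mm². Checking containment: at z = 23.52 the cross-section extends beyond the z = 2.24 cross-section by about 189.00 mm².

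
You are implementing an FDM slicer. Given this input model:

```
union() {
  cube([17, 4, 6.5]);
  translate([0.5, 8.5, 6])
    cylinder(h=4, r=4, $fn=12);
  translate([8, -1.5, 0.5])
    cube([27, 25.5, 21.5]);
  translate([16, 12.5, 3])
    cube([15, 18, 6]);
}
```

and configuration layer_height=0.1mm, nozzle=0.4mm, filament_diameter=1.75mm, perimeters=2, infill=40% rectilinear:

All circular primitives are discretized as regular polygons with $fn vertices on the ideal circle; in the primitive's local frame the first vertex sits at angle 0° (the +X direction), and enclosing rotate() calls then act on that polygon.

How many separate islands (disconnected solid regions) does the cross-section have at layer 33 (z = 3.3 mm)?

At z = 3.3 mm: the 17×4 cube contributes its full rectangle; the cylinder at (0.5, 8.5) does not reach this height (z outside [6, 10]); the 27×25.5 cube at (8, -1.5) contributes its full rectangle; the cube at (16, 12.5) (footprint 15×18) is included at this height; Merging all regions: the regions partially overlap (shared area 208.50 mm²), so overlapping operands fuse into one piece — 1 connected region. Overall, the cross-section is a single solid region. Island count = 1.

1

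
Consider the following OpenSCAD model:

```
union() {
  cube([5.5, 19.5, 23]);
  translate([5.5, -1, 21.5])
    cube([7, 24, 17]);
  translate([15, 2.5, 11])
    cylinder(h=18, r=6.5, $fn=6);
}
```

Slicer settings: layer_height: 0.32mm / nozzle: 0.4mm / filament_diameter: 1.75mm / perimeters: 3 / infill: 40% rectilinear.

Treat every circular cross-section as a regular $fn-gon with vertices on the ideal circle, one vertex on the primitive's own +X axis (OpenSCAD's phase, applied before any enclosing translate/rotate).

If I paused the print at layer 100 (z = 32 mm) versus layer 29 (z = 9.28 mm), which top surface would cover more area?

Layer 100 (z = 32): the cube is not intersected at this z (z outside [0, 23]); the 7×24 cube at (5.5, -1) contributes its full rectangle (area 168.00 mm²); the cylinder at (15, 2.5) is absent (z outside [11, 29]); Taking the union: only the 7×24 cube at (5.5, -1) is present, so the union is just that shape — area = 168.00 mm². So its area = 168.00 mm². Layer 29 (z = 9.28): the cube (footprint 5.5×19.5) is included at this height (area 107.25 mm²); the cube at (5.5, -1) is absent (z outside [21.5, 38.5]); the cylinder at (15, 2.5) does not reach this height (z outside [11, 29]); Taking the union: only the 5.5×19.5 cube is present, so the union is just that shape — area = 107.25 mm². So its area = 107.25 mm². Layer 100 is larger (168.00 vs 107.25 mm²).

layer 100 (z = 32 mm)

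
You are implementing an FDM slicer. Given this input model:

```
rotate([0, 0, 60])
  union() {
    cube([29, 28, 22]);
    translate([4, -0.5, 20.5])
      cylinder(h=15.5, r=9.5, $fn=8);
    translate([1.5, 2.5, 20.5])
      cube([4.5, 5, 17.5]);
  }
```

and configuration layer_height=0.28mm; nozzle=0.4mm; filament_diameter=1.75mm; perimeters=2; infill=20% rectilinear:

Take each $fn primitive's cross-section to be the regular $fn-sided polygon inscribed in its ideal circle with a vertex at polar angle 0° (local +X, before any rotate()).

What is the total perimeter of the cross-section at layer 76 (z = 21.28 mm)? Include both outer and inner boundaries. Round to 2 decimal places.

At z = 21.28 mm: the 29×28 cube contributes its full rectangle (perimeter 114.00 mm); the r=9.5 cylinder at (4, -0.5) gives a regular 8-gon of circumradius 9.5 (constant along its height) (perimeter = 2·8·9.500·sin(180°/8) = 58.17 mm); the cube at (1.5, 2.5) (footprint 4.5×5) is included at this height (perimeter 19.00 mm); Taking the union: the regions partially overlap (shared area 114.30 mm²), so the edge portions inside another operand are dropped and the merged outline is re-measured after clipping — boundary = 133.20 mm; (rotated 60° about Z; rotation is an isometry so areas/perimeters/island counts are preserved). Overall, the cross-section is a single solid region. Total boundary length (outer) = 133.20 mm.

133.20 mm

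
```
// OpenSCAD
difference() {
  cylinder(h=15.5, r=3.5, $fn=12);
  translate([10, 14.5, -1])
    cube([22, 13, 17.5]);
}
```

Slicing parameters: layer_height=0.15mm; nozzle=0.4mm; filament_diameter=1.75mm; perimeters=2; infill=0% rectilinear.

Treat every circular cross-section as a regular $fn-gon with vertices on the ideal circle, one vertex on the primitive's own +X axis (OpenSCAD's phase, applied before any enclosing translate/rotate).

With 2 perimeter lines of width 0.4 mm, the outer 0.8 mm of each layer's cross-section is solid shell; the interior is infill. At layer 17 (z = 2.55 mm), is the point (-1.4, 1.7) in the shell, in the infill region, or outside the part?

infill

At z = 2.55 mm: the r=3.5 cylinder gives a regular 12-gon of circumradius 3.5 (constant along its height); the 22×13 cube at (10, 14.5) contributes its full rectangle; Taking the first minus the rest: starting from the r=3.5 cylinder, the 22×13 cube at (10, 14.5) misses the remaining region (no effect) — 1 connected region. Overall, the cross-section is a single solid region. The nearest boundary edge runs (-3.03, 1.75)→(-1.75, 3.03); distance from the point to it = 1.19 mm. The point is inside the cross-section and 1.19 mm from the nearest boundary — more than the 0.8 mm shell width (2 × 0.4), so it's in the infill interior.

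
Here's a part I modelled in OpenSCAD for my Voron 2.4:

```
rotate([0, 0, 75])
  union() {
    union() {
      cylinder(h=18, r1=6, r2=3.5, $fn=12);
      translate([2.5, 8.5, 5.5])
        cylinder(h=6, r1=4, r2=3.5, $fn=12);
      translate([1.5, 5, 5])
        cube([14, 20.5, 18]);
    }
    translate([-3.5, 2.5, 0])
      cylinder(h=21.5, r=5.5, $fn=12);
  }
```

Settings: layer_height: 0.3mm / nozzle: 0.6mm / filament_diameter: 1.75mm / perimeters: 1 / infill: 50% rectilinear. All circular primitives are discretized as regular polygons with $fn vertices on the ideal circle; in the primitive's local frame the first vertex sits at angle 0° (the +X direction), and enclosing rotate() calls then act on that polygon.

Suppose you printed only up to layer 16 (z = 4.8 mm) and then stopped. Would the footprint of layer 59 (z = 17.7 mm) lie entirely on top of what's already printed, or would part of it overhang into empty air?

Compare the two slices. At z = 4.8: the cone: at t=0.267 of its height the radius interpolates to r₁+(r₂−r₁)t = 5.333, giving a regular 12-gon of that circumradius (area = (12/2)·5.333²·sin(360°/12) = 85.33 mm²); the cone at (2.5, 8.5) is absent (z outside [5.5, 11.5]); the cube at (1.5, 5) is not intersected at this z (z outside [5, 23]); Merging all regions: only the cone is present, so the union is just that shape — area = 85.33 mm²; the r=5.5 cylinder at (-3.5, 2.5) contributes a regular 12-gon of circumradius 5.5 (area = (12/2)·5.500²·sin(360°/12) = 90.75 mm²); Combining (union): the regions partially overlap — summed areas 176.08 mm² minus the doubly-counted overlap 43.78 mm² gives 132.30 mm² — area = 132.30 mm²; (whole slice rotated 75° about Z — lengths, areas and connectivity unchanged). At z = 17.7: the cone contributes a regular 12-gon of circumradius 3.542 (interpolated between r1=6 and r2=3.5 at t=0.983) (area = (12/2)·3.542²·sin(360°/12) = 37.63 mm²); the cone at (2.5, 8.5) is absent (z outside [5.5, 11.5]); the cube at (1.5, 5) is present — its section is the full 14×20.5 rectangle (area 287.00 mm²); Taking the union: the 2 present regions are separate (no shared area or edge), so areas and boundary lengths simply add and each stays a separate island — area = 324.63 mm²; the cylinder at (-3.5, 2.5): section is a regular 12-gon, circumradius r=5.5 (area = (12/2)·5.500²·sin(360°/12) = 90.75 mm²); Merging all regions: the regions partially overlap — summed areas 415.38 mm² minus the doubly-counted overlap 23.51 mm² gives 391.87 mm² — area = 391.87 mm²; (whole slice rotated 75° about Z — lengths, areas and connectivity unchanged). Checking containment: at z = 17.7 the cross-section extends beyond the z = 4.8 cross-section by about 287.00 mm².

part overhangs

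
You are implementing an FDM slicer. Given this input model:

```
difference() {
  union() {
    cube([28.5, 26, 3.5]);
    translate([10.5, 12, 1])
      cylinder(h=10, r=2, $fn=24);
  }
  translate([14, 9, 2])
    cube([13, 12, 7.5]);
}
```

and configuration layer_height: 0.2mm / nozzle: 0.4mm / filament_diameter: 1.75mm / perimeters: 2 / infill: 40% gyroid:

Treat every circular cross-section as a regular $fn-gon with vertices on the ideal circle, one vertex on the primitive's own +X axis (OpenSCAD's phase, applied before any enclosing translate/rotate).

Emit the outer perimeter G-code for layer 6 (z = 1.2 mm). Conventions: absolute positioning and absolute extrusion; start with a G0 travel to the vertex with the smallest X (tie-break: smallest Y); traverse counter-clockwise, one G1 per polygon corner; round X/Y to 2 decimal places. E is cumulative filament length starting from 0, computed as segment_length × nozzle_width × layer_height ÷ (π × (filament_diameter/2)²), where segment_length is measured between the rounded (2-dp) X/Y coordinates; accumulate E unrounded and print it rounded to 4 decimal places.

At z = 1.2 mm: the 28.5×26 cube contributes its full rectangle; the r=2 cylinder at (10.5, 12) gives a regular 24-gon of circumradius 2 (constant along its height); Taking the union: the r=2 cylinder at (10.5, 12) lies entirely inside the 28.5×26 cube, so the union is just the 28.5×26 cube — 1 connected region; the cube at (14, 9) does not reach this height (z outside [2, 9.5]); After the difference (first − rest): none of the subtracted shapes is present at this height, so the result so far is unchanged — 1 connected region. The outline is a single polygon with 4 vertices. Extrusion per mm of travel: 0.4 × 0.2 / (π × 0.875²) = 0.033260. Accumulating E over each segment gives final E = 3.6254.

G0 X0.00 Y0.00 Z1.20
G1 X28.50 Y0.00 E0.9479
G1 X28.50 Y26.00 E1.8127
G1 X0.00 Y26.00 E2.7606
G1 X0.00 Y0.00 E3.6254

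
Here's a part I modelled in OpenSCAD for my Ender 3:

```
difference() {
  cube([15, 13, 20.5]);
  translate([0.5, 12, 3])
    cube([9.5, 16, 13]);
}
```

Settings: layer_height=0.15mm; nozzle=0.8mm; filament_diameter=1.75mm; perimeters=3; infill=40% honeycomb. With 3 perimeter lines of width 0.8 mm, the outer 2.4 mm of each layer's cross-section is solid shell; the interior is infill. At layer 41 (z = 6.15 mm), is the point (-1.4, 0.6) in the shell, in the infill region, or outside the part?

outside

At z = 6.15 mm: the cube (footprint 15×13) is included at this height; the cube at (0.5, 12) (footprint 9.5×16) is included at this height; Taking the first minus the rest: starting from the 15×13 cube, the 9.5×16 cube at (0.5, 12) partially overlaps it — only the 9.50 mm² overlap (of its 152.00 mm²) is removed, clipping the outline — 1 connected region. Overall, the cross-section is a single solid region. The nearest boundary edge runs (0.00, 0.00)→(0.00, 13.00); distance from the point to it = 1.40 mm. The point is not inside any of the regions above, so it lies outside the cross-section (1.40 mm from the nearest boundary).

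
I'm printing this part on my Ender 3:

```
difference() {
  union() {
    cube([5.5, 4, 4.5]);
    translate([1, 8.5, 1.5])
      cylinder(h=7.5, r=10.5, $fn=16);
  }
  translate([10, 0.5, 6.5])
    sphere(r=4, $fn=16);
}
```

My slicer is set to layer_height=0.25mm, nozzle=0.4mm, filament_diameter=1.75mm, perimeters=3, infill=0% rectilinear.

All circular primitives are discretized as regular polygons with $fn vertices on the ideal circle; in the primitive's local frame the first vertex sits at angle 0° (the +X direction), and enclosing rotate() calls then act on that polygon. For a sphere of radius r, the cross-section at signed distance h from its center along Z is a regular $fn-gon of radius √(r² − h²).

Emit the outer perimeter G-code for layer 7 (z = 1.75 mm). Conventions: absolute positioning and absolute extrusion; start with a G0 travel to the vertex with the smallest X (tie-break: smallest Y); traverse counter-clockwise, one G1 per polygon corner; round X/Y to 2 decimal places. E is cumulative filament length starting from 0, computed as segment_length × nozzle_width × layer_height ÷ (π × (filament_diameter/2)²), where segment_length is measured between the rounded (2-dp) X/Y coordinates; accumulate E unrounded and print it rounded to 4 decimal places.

At z = 1.75 mm: the 5.5×4 cube contributes its full rectangle; the r=10.5 cylinder at (1, 8.5) gives a regular 16-gon of circumradius 10.5 (constant along its height); Merging all regions: the 5.5×4 cube lies entirely inside the r=10.5 cylinder at (1, 8.5), so the union is just the r=10.5 cylinder at (1, 8.5) — 1 connected region; the sphere at (10, 0.5) is not intersected at this z (|z−center|=4.750 > r=4); Subtracting the remaining from the first: none of the subtracted shapes is present at this height, so the result so far is unchanged — 1 connected region. The outline is a single polygon with 16 vertices. Extrusion per mm of travel: 0.4 × 0.25 / (π × 0.875²) = 0.041575. Accumulating E over each segment gives final E = 2.7248.

G0 X-9.50 Y8.50 Z1.75
G1 X-8.70 Y4.48 E0.1704
G1 X-6.42 Y1.08 E0.3406
G1 X-3.02 Y-1.20 E0.5108
G1 X1.00 Y-2.00 E0.6812
G1 X5.02 Y-1.20 E0.8516
G1 X8.42 Y1.08 E1.0218
G1 X10.70 Y4.48 E1.1920
G1 X11.50 Y8.50 E1.3624
G1 X10.70 Y12.52 E1.5328
G1 X8.42 Y15.92 E1.7030
G1 X5.02 Y18.20 E1.8732
G1 X1.00 Y19.00 E2.0436
G1 X-3.02 Y18.20 E2.2140
G1 X-6.42 Y15.92 E2.3842
G1 X-8.70 Y12.52 E2.5544
G1 X-9.50 Y8.50 E2.7248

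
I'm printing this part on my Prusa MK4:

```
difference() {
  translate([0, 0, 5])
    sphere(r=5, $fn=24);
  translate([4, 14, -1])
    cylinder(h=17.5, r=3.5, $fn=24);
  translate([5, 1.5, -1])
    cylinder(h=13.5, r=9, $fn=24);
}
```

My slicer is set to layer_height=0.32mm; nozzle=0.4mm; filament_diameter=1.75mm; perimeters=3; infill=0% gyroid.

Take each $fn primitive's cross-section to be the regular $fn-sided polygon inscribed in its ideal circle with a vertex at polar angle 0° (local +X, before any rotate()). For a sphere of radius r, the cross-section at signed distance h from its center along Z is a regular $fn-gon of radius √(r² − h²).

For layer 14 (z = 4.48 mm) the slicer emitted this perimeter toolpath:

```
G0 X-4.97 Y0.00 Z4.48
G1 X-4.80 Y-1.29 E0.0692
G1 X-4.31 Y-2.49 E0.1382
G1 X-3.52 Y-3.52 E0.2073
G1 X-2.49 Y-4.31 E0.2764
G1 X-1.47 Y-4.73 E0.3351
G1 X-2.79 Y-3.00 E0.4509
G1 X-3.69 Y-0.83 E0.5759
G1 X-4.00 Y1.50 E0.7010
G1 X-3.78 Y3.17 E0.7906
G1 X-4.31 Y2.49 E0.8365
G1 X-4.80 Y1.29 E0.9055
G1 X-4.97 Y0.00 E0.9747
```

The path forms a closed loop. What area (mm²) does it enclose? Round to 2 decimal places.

Apply the shoelace formula to the sequence of (X, Y) vertices; enclosed area = 7.35 mm².

7.35 mm²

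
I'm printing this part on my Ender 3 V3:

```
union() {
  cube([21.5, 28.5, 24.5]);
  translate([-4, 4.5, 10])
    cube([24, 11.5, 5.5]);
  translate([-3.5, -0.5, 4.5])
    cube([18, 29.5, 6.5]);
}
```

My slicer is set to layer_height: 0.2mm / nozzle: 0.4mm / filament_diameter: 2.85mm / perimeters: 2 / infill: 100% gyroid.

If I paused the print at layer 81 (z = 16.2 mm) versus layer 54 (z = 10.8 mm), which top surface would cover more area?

layer 54 (z = 10.8 mm)

Layer 81 (z = 16.2): the cube is present — its section is the full 21.5×28.5 rectangle (area 612.75 mm²); the cube at (-4, 4.5) is absent (z outside [10, 15.5]); the cube at (-3.5, -0.5) is not intersected at this z (z outside [4.5, 11]); Combining (union): only the 21.5×28.5 cube is present, so the union is just that shape — area = 612.75 mm². So its area = 612.75 mm². Layer 54 (z = 10.8): the cube (footprint 21.5×28.5) is included at this height (area 612.75 mm²); the 24×11.5 cube at (-4, 4.5) contributes its full rectangle (area 276.00 mm²); the 18×29.5 cube at (-3.5, -0.5) contributes its full rectangle (area 531.00 mm²); Taking the union: the regions partially overlap — summed areas 1419.75 mm² minus the doubly-counted overlap 683.50 mm² gives 736.25 mm² — area = 736.25 mm². So its area = 736.25 mm². Layer 54 is larger (736.25 vs 612.75 mm²).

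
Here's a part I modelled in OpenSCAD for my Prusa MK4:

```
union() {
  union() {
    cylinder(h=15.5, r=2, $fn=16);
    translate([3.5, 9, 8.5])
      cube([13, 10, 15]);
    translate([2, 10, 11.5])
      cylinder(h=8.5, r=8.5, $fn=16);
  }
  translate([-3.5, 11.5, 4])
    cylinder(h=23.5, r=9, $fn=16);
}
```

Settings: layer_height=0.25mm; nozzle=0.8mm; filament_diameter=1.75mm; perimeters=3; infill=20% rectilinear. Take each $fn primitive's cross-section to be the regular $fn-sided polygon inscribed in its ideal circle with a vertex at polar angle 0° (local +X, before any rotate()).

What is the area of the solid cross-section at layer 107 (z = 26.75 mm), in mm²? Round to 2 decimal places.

247.98 mm²

At z = 26.75 mm: the cylinder is not intersected at this z (z outside [0, 15.5]); the cube at (3.5, 9) does not reach this height (z outside [8.5, 23.5]); the cylinder at (2, 10) is not intersected at this z (z outside [11.5, 20]); Merging all regions: nothing is present at this height; the r=9 cylinder at (-3.5, 11.5) contributes a regular 16-gon of circumradius 9 (area = (16/2)·9.000²·sin(360°/16) = 247.98 mm²); Merging all regions: only the r=9 cylinder at (-3.5, 11.5) is present, so the union is just that shape — area = 247.98 mm². Overall, the cross-section is a single solid region. Net area = 247.98 mm².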